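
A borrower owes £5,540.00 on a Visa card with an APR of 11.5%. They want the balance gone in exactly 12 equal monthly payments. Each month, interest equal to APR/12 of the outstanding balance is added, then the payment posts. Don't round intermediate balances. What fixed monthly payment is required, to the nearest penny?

£490.93

Monthly rate r = 11.5%/12 = 0.958333% = 0.00958333.
Level-payment amortization: P = B₀·r / (1 − (1+r)^(−n)) = 5540.00·0.00958333 / (1 − 1.00958^(−12)).
Denominator 1 − (1+r)^(−12) = 0.108145658.
P = 53.0917 / 0.108145658 ≈ 490.93.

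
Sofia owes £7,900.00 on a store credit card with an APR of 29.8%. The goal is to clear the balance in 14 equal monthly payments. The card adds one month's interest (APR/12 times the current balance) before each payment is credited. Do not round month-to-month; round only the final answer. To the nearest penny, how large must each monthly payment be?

£674.96

Monthly rate r = 29.8%/12 = 2.48333% = 0.0248333.
Level-payment amortization: P = B₀·r / (1 − (1+r)^(−n)) = 7900.00·0.0248333 / (1 − 1.02483^(−14)).
Denominator 1 − (1+r)^(−14) = 0.290659751.
P = 196.183 / 0.290659751 ≈ 674.96.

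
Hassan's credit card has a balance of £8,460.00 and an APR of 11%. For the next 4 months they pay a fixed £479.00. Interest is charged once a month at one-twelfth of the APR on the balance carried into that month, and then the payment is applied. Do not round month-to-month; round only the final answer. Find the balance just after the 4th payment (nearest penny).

£6,831.99

Monthly rate r = 11%/12 = 0.916667% = 0.00916667.
Each month: B ← B·(1+r) − £479.00.
Month 1: interest £77.55; balance after payment £8,058.55.
Month 2: interest £73.87; balance after payment £7,653.42.
Month 3: interest £70.16; balance after payment £7,244.58.
Month 4: interest £66.41; balance after payment £6,831.99.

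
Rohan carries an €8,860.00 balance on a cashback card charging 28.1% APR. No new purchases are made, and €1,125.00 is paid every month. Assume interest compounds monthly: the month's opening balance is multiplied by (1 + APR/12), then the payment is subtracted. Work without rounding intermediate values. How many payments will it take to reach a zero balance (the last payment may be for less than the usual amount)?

Monthly rate r = 28.1%/12 = 2.34167% = 0.0234167.
Recurrence: B ← B·(1+r) − €1,125.00.
Month 1: interest €207.47; balance after payment €7,942.47.
Month 2: interest €185.99; balance after payment €7,003.46.
Closed form: n = −ln(1 − rB₀/P)/ln(1+r) = −ln(0.81558)/ln(1.02342) ≈ 8.807, so the balance reaches zero during payment 9.

9 months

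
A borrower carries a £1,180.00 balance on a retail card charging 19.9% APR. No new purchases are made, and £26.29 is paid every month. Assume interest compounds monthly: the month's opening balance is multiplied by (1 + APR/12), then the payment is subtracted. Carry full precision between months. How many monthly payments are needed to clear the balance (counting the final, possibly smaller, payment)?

83 payments

Monthly rate r = 19.9%/12 = 1.65833% = 0.0165833.
Recurrence: B ← B·(1+r) − £26.29.
Month 1: interest £19.57; balance after payment £1,173.28.
Month 2: interest £19.46; balance after payment £1,166.45.
Closed form: n = −ln(1 − rB₀/P)/ln(1+r) = −ln(0.25567)/ln(1.01658) ≈ 82.922, so the balance reaches zero during payment 83.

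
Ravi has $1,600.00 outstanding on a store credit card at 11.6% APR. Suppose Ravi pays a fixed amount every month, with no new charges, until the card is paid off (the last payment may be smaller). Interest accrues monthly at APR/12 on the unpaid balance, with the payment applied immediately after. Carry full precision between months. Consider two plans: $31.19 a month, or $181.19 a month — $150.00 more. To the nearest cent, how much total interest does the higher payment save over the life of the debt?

$540.03

Monthly rate r = 11.6%/12 = 0.966667% = 0.00966667.
At $31.19/mo: n = ⌈−ln(1 − rB₀/P)/ln(1+r)⌉ = 72 payments (last $6.23); total interest = total paid − $1,600.00 = $620.72.
At $181.19/mo: 10 payments (last $49.98); total interest $80.69.
Interest saved = $620.72 − $80.69 = $540.03.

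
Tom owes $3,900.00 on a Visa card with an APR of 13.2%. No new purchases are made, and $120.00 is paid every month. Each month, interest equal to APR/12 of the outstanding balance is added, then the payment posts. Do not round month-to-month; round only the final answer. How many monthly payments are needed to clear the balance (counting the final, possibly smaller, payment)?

Monthly rate r = 13.2%/12 = 1.1% = 0.011.
Recurrence: B ← B·(1+r) − $120.00.
Month 1: interest $42.90; balance after payment $3,822.90.
Month 2: interest $42.05; balance after payment $3,744.95.
Closed form: n = −ln(1 − rB₀/P)/ln(1+r) = −ln(0.6425)/ln(1.011) ≈ 40.438, so the balance reaches zero during payment 41.

41 payments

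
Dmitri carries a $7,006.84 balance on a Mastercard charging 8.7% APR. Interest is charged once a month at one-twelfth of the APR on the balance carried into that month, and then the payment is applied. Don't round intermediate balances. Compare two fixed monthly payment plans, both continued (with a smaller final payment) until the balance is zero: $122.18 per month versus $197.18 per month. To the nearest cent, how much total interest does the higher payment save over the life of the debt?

$958.85

Monthly rate r = 8.7%/12 = 0.725% = 0.00725.
At $122.18/mo: n = ⌈−ln(1 − rB₀/P)/ln(1+r)⌉ = 75 payments (last $49.28); total interest = total paid − $7,006.84 = $2,083.76.
At $197.18/mo: 42 payments (last $47.37); total interest $1,124.91.
Interest saved = $2,083.76 − $1,124.91 = $958.85.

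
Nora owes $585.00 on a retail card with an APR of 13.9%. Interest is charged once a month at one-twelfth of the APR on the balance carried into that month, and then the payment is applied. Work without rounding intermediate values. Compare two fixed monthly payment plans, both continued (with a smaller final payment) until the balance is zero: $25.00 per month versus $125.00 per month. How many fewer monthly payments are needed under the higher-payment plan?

Monthly rate r = 13.9%/12 = 1.15833% = 0.0115833.
At $25.00/mo: n = ⌈−ln(1 − rB₀/P)/ln(1+r)⌉ = 28 payments (last $11.32); total interest = total paid − $585.00 = $101.32.
At $125.00/mo: 5 payments (last $105.03); total interest $20.03.
Payments saved = 28 − 5 = 23.

23 fewer payments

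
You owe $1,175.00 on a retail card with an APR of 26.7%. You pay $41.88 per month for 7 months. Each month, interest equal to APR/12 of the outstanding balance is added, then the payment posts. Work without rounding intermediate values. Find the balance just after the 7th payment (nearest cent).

$1,057.21

Monthly rate r = 26.7%/12 = 2.225% = 0.02225.
Each month: B ← B·(1+r) − $41.88.
Month 1: interest $26.14; balance after payment $1,159.26.
Month 2: interest $25.79; balance after payment $1,143.18.
Month 3: interest $25.44; balance after payment $1,126.73.
Month 4: interest $25.07; balance after payment $1,109.92.
Month 5: interest $24.70; balance after payment $1,092.74.
Month 6: interest $24.31; balance after payment $1,075.17.
Month 7: interest $23.92; balance after payment $1,057.21.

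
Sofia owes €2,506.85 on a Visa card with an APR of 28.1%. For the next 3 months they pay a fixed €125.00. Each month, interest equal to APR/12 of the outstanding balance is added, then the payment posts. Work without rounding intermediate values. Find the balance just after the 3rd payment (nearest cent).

Monthly rate r = 28.1%/12 = 2.34167% = 0.0234167.
Each month: B ← B·(1+r) − €125.00.
Month 1: interest €58.70; balance after payment €2,440.55.
Month 2: interest €57.15; balance after payment €2,372.70.
Month 3: interest €55.56; balance after payment €2,303.26.

€2,303.26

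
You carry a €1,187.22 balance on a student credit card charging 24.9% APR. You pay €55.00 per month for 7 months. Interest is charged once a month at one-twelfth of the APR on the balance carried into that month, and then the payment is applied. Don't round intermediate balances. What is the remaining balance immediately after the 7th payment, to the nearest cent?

Monthly rate r = 24.9%/12 = 2.075% = 0.02075.
Each month: B ← B·(1+r) − €55.00.
Month 1: interest €24.63; balance after payment €1,156.85.
Month 2: interest €24.00; balance after payment €1,125.86.
Month 3: interest €23.36; balance after payment €1,094.22.
Month 4: interest €22.71; balance after payment €1,061.93.
Month 5: interest €22.03; balance after payment €1,028.96.
Month 6: interest €21.35; balance after payment €995.31.
Month 7: interest €20.65; balance after payment €960.96.

€960.96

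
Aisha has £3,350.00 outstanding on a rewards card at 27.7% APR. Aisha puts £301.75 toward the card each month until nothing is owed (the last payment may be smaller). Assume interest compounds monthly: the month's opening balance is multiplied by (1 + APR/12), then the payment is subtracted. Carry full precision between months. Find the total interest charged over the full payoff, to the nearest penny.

£564.95

Monthly rate r = 27.7%/12 = 2.30833% = 0.0230833.
Payoff takes n = ⌈−ln(1 − rB₀/P)/ln(1+r)⌉ = ⌈12.974⌉ = 13 payments; the last is £293.95.
Total paid = 12·£301.75 + £293.95 = £3,914.95.
Total interest = total paid − principal = £3,914.95 − £3,350.00 = £564.95.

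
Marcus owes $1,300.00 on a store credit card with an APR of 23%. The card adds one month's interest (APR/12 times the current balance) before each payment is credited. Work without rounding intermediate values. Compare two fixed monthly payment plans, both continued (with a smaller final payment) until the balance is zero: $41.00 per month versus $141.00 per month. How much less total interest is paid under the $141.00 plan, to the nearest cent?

$576.58

Monthly rate r = 23%/12 = 1.91667% = 0.0191667.
At $41.00/mo: n = ⌈−ln(1 − rB₀/P)/ln(1+r)⌉ = 50 payments (last $11.98); total interest = total paid − $1,300.00 = $720.98.
At $141.00/mo: 11 payments (last $34.40); total interest $144.40.
Interest saved = $720.98 − $144.40 = $576.58.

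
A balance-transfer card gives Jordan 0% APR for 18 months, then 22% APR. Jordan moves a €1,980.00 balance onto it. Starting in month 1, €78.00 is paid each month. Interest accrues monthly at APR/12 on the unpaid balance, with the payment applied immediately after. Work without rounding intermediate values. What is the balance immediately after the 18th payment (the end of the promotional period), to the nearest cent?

Promo months 1–18 at r₀ = 0%/12 = 0; months 19+ at r₁ = 22%/12 = 0.0183333.
After month 18 (no interest yet): B = €1,980.00 − 18·€78.00 = €576.00.

€576.00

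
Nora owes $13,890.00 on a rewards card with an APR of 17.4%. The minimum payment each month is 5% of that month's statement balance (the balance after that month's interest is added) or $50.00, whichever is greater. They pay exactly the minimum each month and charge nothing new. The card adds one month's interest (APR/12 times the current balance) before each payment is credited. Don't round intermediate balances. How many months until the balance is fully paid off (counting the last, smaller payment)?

96 months

Monthly rate r = 17.4%/12 = 1.45% = 0.0145.
While 5% of the post-interest balance exceeds $50.00, each month B ← (B·(1+r))·(1 − 0.05), i.e. B shrinks by the factor (1+r)·0.95 = 0.96377.
This holds for months 1–72. Entering month 73 the balance is $974.88; 5% of the post-interest balance is now below $50.00, so the flat $50.00 minimum applies from here.
From month 73 a fixed $50.00 at rate r clears $974.88 in 24 more payments. Total: 72 + 24 = 96 months.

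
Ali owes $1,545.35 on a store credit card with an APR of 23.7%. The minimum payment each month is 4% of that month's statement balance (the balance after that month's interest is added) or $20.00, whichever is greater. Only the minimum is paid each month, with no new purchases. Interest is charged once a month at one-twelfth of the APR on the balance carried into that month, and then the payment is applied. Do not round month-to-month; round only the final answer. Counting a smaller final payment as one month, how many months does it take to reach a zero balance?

88 months

Monthly rate r = 23.7%/12 = 1.975% = 0.01975.
While 4% of the post-interest balance exceeds $20.00, each month B ← (B·(1+r))·(1 − 0.04), i.e. B shrinks by the factor (1+r)·0.96 = 0.97896.
This holds for months 1–54. Entering month 55 the balance is $490.16; 4% of the post-interest balance is now below $20.00, so the flat $20.00 minimum applies from here.
From month 55 a fixed $20.00 at rate r clears $490.16 in 34 more payments. Total: 54 + 34 = 88 months.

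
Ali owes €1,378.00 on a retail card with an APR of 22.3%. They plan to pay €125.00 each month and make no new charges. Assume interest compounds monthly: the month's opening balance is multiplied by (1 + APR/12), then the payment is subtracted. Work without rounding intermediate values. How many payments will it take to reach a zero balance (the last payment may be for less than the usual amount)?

Monthly rate r = 22.3%/12 = 1.85833% = 0.0185833.
Recurrence: B ← B·(1+r) − €125.00.
Month 1: interest €25.61; balance after payment €1,278.61.
Month 2: interest €23.76; balance after payment €1,177.37.
Closed form: n = −ln(1 − rB₀/P)/ln(1+r) = −ln(0.79514)/ln(1.01858) ≈ 12.450, so the balance reaches zero during payment 13.

13 months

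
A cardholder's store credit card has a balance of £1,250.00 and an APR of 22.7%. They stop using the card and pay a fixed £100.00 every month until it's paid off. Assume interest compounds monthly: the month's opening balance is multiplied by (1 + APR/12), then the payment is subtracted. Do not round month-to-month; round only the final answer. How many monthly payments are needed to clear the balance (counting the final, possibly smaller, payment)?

15 months

Monthly rate r = 22.7%/12 = 1.89167% = 0.0189167.
Recurrence: B ← B·(1+r) − £100.00.
Month 1: interest £23.65; balance after payment £1,173.65.
Month 2: interest £22.20; balance after payment £1,095.85.
Closed form: n = −ln(1 − rB₀/P)/ln(1+r) = −ln(0.76354)/ln(1.01892) ≈ 14.396, so the balance reaches zero during payment 15.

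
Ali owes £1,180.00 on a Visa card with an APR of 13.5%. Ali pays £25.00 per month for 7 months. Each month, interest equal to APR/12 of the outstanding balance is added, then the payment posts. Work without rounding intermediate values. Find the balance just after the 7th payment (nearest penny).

£1,095.10

Monthly rate r = 13.5%/12 = 1.125% = 0.01125.
Each month: B ← B·(1+r) − £25.00.
Month 1: interest £13.28; balance after payment £1,168.28.
Month 2: interest £13.14; balance after payment £1,156.42.
Month 3: interest £13.01; balance after payment £1,144.43.
Month 4: interest £12.87; balance after payment £1,132.30.
Month 5: interest £12.74; balance after payment £1,120.04.
Month 6: interest £12.60; balance after payment £1,107.64.
Month 7: interest £12.46; balance after payment £1,095.10.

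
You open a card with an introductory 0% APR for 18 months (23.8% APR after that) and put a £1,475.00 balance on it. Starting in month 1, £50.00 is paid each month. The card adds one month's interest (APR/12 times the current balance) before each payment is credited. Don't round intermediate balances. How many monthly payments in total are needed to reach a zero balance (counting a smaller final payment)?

32 months

Promo months 1–18 at r₀ = 0%/12 = 0; months 19+ at r₁ = 23.8%/12 = 0.0198333.
After month 18 (no interest yet): B = £1,475.00 − 18·£50.00 = £575.00.
Then at r₁ with £50.00/mo: n₂ = −ln(1 − r₁·B/P)/ln(1+r₁) ≈ 13.18 → 14 more payments.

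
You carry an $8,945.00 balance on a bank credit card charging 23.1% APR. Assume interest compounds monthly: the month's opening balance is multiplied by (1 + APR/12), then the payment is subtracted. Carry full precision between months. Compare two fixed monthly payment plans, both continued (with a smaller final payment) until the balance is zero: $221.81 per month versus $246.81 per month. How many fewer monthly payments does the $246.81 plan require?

16 fewer payments

Monthly rate r = 23.1%/12 = 1.925% = 0.01925.
At $221.81/mo: n = ⌈−ln(1 − rB₀/P)/ln(1+r)⌉ = 79 payments (last $119.43); total interest = total paid − $8,945.00 = $8,475.61.
At $246.81/mo: 63 payments (last $182.57); total interest $6,539.79.
Payments saved = 79 − 63 = 16.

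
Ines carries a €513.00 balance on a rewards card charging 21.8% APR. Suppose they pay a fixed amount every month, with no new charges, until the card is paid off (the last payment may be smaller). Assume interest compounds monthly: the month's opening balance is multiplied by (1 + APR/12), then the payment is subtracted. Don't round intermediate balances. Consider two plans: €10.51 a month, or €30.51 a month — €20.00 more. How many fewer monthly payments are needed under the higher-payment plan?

Monthly rate r = 21.8%/12 = 1.81667% = 0.0181667.
At €10.51/mo: n = ⌈−ln(1 − rB₀/P)/ln(1+r)⌉ = 121 payments (last €10.23); total interest = total paid − €513.00 = €758.43.
At €30.51/mo: 21 payments (last €7.56); total interest €104.76.
Payments saved = 121 − 21 = 100.

100 fewer payments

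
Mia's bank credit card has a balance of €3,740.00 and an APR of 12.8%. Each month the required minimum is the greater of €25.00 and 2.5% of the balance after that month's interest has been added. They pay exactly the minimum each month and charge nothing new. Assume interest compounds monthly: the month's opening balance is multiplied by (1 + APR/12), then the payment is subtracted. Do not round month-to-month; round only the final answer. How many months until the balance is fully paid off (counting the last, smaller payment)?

143 months

Monthly rate r = 12.8%/12 = 1.06667% = 0.0106667.
While 2.5% of the post-interest balance exceeds €25.00, each month B ← (B·(1+r))·(1 − 0.025), i.e. B shrinks by the factor (1+r)·0.975 = 0.9854.
This holds for months 1–91. Entering month 92 the balance is €980.88; 2.5% of the post-interest balance is now below €25.00, so the flat €25.00 minimum applies from here.
From month 92 a fixed €25.00 at rate r clears €980.88 in 52 more payments. Total: 91 + 52 = 143 months.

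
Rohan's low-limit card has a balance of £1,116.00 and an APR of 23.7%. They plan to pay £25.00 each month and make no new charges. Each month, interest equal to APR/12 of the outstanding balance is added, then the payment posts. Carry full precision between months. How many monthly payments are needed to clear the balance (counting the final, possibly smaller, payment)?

Monthly rate r = 23.7%/12 = 1.975% = 0.01975.
Recurrence: B ← B·(1+r) − £25.00.
Month 1: interest £22.04; balance after payment £1,113.04.
Month 2: interest £21.98; balance after payment £1,110.02.
Closed form: n = −ln(1 − rB₀/P)/ln(1+r) = −ln(0.11836)/ln(1.01975) ≈ 109.115, so the balance reaches zero during payment 110.

110 months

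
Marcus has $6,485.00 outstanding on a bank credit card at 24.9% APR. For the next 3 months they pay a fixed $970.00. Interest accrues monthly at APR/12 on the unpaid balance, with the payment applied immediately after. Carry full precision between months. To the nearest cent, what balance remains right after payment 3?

$3,926.33

Monthly rate r = 24.9%/12 = 2.075% = 0.02075.
Each month: B ← B·(1+r) − $970.00.
Month 1: interest $134.56; balance after payment $5,649.56.
Month 2: interest $117.23; balance after payment $4,796.79.
Month 3: interest $99.53; balance after payment $3,926.33.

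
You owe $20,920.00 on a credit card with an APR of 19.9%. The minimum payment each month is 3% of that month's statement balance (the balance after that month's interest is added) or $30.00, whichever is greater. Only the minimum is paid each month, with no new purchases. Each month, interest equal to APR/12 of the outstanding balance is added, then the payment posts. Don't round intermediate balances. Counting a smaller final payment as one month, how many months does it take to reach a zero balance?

266 months

Monthly rate r = 19.9%/12 = 1.65833% = 0.0165833.
While 3% of the post-interest balance exceeds $30.00, each month B ← (B·(1+r))·(1 − 0.03), i.e. B shrinks by the factor (1+r)·0.97 = 0.98609.
This holds for months 1–219. Entering month 220 the balance is $972.49; 3% of the post-interest balance is now below $30.00, so the flat $30.00 minimum applies from here.
From month 220 a fixed $30.00 at rate r clears $972.49 in 47 more payments. Total: 219 + 47 = 266 months.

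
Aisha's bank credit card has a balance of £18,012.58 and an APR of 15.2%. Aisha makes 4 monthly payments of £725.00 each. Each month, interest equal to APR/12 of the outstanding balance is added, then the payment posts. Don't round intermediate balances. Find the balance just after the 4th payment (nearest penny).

£15,987.14

Monthly rate r = 15.2%/12 = 1.26667% = 0.0126667.
Each month: B ← B·(1+r) − £725.00.
Month 1: interest £228.16; balance after payment £17,515.74.
Month 2: interest £221.87; balance after payment £17,012.61.
Month 3: interest £215.49; balance after payment £16,503.10.
Month 4: interest £209.04; balance after payment £15,987.14.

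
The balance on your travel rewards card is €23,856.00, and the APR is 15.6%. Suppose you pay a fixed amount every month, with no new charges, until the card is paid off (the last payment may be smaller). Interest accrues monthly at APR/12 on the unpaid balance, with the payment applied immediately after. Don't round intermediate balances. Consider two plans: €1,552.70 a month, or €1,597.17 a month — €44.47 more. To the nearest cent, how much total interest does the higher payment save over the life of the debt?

Monthly rate r = 15.6%/12 = 1.3% = 0.013.
At €1,552.70/mo: n = ⌈−ln(1 − rB₀/P)/ln(1+r)⌉ = 18 payments (last €390.91); total interest = total paid − €23,856.00 = €2,930.81.
At €1,597.17/mo: 17 payments (last €1,143.10); total interest €2,841.82.
Interest saved = €2,930.81 − €2,841.82 = €88.99.

€88.99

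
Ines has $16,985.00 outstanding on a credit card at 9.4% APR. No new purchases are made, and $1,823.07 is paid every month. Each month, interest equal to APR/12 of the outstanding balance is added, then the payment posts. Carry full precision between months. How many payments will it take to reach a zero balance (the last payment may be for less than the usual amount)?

Monthly rate r = 9.4%/12 = 0.783333% = 0.00783333.
Recurrence: B ← B·(1+r) − $1,823.07.
Month 1: interest $133.05; balance after payment $15,294.98.
Month 2: interest $119.81; balance after payment $13,591.72.
Closed form: n = −ln(1 − rB₀/P)/ln(1+r) = −ln(0.92702)/ln(1.00783) ≈ 9.712, so the balance reaches zero during payment 10.

10 months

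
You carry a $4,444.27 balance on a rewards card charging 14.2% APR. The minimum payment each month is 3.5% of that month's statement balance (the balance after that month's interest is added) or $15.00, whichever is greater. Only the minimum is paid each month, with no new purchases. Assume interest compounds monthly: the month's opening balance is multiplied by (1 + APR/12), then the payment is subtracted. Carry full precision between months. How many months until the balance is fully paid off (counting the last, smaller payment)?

Monthly rate r = 14.2%/12 = 1.18333% = 0.0118333.
While 3.5% of the post-interest balance exceeds $15.00, each month B ← (B·(1+r))·(1 − 0.035), i.e. B shrinks by the factor (1+r)·0.965 = 0.97642.
This holds for months 1–99. Entering month 100 the balance is $418.59; 3.5% of the post-interest balance is now below $15.00, so the flat $15.00 minimum applies from here.
From month 100 a fixed $15.00 at rate r clears $418.59 in 35 more payments. Total: 99 + 35 = 134 months.

134 months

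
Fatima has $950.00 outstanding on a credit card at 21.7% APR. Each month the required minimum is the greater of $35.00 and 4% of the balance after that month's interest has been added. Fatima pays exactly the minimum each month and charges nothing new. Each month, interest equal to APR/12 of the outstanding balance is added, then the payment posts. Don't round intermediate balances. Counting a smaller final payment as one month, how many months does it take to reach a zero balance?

38 months

Monthly rate r = 21.7%/12 = 1.80833% = 0.0180833.
While 4% of the post-interest balance exceeds $35.00, each month B ← (B·(1+r))·(1 − 0.04), i.e. B shrinks by the factor (1+r)·0.96 = 0.97736.
This holds for months 1–5. Entering month 6 the balance is $847.22; 4% of the post-interest balance is now below $35.00, so the flat $35.00 minimum applies from here.
From month 6 a fixed $35.00 at rate r clears $847.22 in 33 more payments. Total: 5 + 33 = 38 months.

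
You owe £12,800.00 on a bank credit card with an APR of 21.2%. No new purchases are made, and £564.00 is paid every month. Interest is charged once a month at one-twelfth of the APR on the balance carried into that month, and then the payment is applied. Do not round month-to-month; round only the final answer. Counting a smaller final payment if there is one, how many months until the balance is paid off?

Monthly rate r = 21.2%/12 = 1.76667% = 0.0176667.
Recurrence: B ← B·(1+r) − £564.00.
Month 1: interest £226.13; balance after payment £12,462.13.
Month 2: interest £220.16; balance after payment £12,118.30.
Closed form: n = −ln(1 − rB₀/P)/ln(1+r) = −ln(0.59905)/ln(1.01767) ≈ 29.259, so the balance reaches zero during payment 30.

30 months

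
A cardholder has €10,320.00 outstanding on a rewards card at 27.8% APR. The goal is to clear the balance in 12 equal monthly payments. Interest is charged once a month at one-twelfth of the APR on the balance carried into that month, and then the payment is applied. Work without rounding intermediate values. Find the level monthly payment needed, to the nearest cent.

€994.93

Monthly rate r = 27.8%/12 = 2.31667% = 0.0231667.
Level-payment amortization: P = B₀·r / (1 − (1+r)^(−n)) = 10320.00·0.0231667 / (1 − 1.02317^(−12)).
Denominator 1 − (1+r)^(−12) = 0.240297765.
P = 239.08 / 0.240297765 ≈ 994.93.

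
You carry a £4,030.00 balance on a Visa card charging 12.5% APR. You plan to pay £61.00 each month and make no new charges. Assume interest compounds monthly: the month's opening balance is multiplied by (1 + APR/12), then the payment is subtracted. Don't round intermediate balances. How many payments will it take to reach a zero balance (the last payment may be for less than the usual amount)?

Monthly rate r = 12.5%/12 = 1.04167% = 0.0104167.
Recurrence: B ← B·(1+r) − £61.00.
Month 1: interest £41.98; balance after payment £4,010.98.
Month 2: interest £41.78; balance after payment £3,991.76.
Closed form: n = −ln(1 − rB₀/P)/ln(1+r) = −ln(0.31182)/ln(1.01042) ≈ 112.454, so the balance reaches zero during payment 113.

113 payments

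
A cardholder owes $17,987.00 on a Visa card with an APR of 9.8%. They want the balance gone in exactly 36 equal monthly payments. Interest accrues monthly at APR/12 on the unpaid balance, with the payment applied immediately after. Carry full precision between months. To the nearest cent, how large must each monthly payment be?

$578.70

Monthly rate r = 9.8%/12 = 0.816667% = 0.00816667.
Level-payment amortization: P = B₀·r / (1 − (1+r)^(−n)) = 17987.00·0.00816667 / (1 − 1.00817^(−36)).
Denominator 1 − (1+r)^(−36) = 0.253833114.
P = 146.894 / 0.253833114 ≈ 578.70.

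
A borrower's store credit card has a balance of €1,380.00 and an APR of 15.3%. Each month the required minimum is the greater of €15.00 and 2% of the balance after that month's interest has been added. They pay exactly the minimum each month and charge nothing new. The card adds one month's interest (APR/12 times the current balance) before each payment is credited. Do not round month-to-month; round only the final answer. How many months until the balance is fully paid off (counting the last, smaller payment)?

161 months

Monthly rate r = 15.3%/12 = 1.275% = 0.01275.
While 2% of the post-interest balance exceeds €15.00, each month B ← (B·(1+r))·(1 − 0.02), i.e. B shrinks by the factor (1+r)·0.98 = 0.9925.
This holds for months 1–83. Entering month 84 the balance is €738.47; 2% of the post-interest balance is now below €15.00, so the flat €15.00 minimum applies from here.
From month 84 a fixed €15.00 at rate r clears €738.47 in 78 more payments. Total: 83 + 78 = 161 months.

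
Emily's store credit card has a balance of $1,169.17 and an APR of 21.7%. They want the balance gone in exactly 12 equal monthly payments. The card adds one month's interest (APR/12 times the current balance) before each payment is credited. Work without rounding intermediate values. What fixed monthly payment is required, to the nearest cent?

Monthly rate r = 21.7%/12 = 1.80833% = 0.0180833.
Level-payment amortization: P = B₀·r / (1 − (1+r)^(−n)) = 1169.17·0.0180833 / (1 − 1.01808^(−12)).
Denominator 1 − (1+r)^(−12) = 0.193507996.
P = 21.1425 / 0.193507996 ≈ 109.26.

$109.26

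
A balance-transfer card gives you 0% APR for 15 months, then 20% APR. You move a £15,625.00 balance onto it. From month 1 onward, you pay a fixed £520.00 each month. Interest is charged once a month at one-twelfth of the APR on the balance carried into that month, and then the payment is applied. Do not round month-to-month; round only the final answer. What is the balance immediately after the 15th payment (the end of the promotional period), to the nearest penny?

Promo months 1–15 at r₀ = 0%/12 = 0; months 16+ at r₁ = 20%/12 = 0.0166667.
After month 15 (no interest yet): B = £15,625.00 − 15·£520.00 = £7,825.00.

£7,825.00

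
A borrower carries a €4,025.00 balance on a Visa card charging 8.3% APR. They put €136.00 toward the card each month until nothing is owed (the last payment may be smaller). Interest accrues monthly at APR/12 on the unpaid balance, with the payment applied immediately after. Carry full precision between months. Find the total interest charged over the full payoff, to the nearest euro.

Monthly rate r = 8.3%/12 = 0.691667% = 0.00691667.
Payoff takes n = ⌈−ln(1 − rB₀/P)/ln(1+r)⌉ = ⌈33.229⌉ = 34 payments; the last is €31.16.
Total paid = 33·€136.00 + €31.16 = €4,519.16.
Total interest = total paid − principal = €4,519.16 − €4,025.00 = €494.16.

€494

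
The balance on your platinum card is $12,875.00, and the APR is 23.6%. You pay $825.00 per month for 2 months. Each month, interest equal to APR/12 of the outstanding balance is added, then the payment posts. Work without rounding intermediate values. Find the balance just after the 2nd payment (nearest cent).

$11,720.17

Monthly rate r = 23.6%/12 = 1.96667% = 0.0196667.
Each month: B ← B·(1+r) − $825.00.
Month 1: interest $253.21; balance after payment $12,303.21.
Month 2: interest $241.96; balance after payment $11,720.17.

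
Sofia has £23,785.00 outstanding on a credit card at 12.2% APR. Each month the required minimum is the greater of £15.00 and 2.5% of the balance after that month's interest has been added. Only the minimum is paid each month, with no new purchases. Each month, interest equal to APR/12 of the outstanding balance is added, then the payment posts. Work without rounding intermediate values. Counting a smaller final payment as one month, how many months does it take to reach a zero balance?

294 months

Monthly rate r = 12.2%/12 = 1.01667% = 0.0101667.
While 2.5% of the post-interest balance exceeds £15.00, each month B ← (B·(1+r))·(1 − 0.025), i.e. B shrinks by the factor (1+r)·0.975 = 0.98491.
This holds for months 1–243. Entering month 244 the balance is £591.47; 2.5% of the post-interest balance is now below £15.00, so the flat £15.00 minimum applies from here.
From month 244 a fixed £15.00 at rate r clears £591.47 in 51 more payments. Total: 243 + 51 = 294 months.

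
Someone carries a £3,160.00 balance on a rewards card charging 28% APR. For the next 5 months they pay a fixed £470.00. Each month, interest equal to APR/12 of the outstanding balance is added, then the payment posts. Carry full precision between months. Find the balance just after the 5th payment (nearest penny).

Monthly rate r = 28%/12 = 2.33333% = 0.0233333.
Each month: B ← B·(1+r) − £470.00.
Month 1: interest £73.73; balance after payment £2,763.73.
Month 2: interest £64.49; balance after payment £2,358.22.
Month 3: interest £55.03; balance after payment £1,943.25.
Month 4: interest £45.34; balance after payment £1,518.59.
Month 5: interest £35.43; balance after payment £1,084.02.

£1,084.02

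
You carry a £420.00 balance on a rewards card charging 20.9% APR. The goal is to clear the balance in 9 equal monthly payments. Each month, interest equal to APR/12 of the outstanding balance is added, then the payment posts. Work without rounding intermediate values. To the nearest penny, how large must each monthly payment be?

£50.82

Monthly rate r = 20.9%/12 = 1.74167% = 0.0174167.
Level-payment amortization: P = B₀·r / (1 − (1+r)^(−n)) = 420.00·0.0174167 / (1 − 1.01742^(−9)).
Denominator 1 − (1+r)^(−9) = 0.143927846.
P = 7.315 / 0.143927846 ≈ 50.82.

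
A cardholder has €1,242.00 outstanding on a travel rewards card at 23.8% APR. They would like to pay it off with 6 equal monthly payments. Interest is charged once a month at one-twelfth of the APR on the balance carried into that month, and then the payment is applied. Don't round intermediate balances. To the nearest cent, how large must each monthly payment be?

€221.60

Monthly rate r = 23.8%/12 = 1.98333% = 0.0198333.
Level-payment amortization: P = B₀·r / (1 − (1+r)^(−n)) = 1242.00·0.0198333 / (1 − 1.01983^(−6)).
Denominator 1 − (1+r)^(−6) = 0.11115756.
P = 24.633 / 0.11115756 ≈ 221.60.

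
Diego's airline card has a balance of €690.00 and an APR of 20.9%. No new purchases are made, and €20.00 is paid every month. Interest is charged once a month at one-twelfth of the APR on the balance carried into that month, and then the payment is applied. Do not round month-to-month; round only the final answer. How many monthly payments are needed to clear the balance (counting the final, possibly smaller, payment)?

54 months

Monthly rate r = 20.9%/12 = 1.74167% = 0.0174167.
Recurrence: B ← B·(1+r) − €20.00.
Month 1: interest €12.02; balance after payment €682.02.
Month 2: interest €11.88; balance after payment €673.90.
Closed form: n = −ln(1 − rB₀/P)/ln(1+r) = −ln(0.39912)/ln(1.01742) ≈ 53.194, so the balance reaches zero during payment 54.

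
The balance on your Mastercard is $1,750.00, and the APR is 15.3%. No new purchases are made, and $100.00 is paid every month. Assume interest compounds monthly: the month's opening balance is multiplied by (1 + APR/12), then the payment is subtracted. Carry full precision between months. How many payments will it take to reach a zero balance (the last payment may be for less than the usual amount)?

Monthly rate r = 15.3%/12 = 1.275% = 0.01275.
Recurrence: B ← B·(1+r) − $100.00.
Month 1: interest $22.31; balance after payment $1,672.31.
Month 2: interest $21.32; balance after payment $1,593.63.
Closed form: n = −ln(1 − rB₀/P)/ln(1+r) = −ln(0.77687)/ln(1.01275) ≈ 19.928, so the balance reaches zero during payment 20.

20 months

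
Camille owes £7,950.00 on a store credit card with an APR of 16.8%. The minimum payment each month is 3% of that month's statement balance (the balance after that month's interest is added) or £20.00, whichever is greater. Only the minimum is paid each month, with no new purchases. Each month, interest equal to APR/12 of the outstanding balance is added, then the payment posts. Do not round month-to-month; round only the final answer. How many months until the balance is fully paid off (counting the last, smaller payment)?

195 months

Monthly rate r = 16.8%/12 = 1.4% = 0.014.
While 3% of the post-interest balance exceeds £20.00, each month B ← (B·(1+r))·(1 − 0.03), i.e. B shrinks by the factor (1+r)·0.97 = 0.98358.
This holds for months 1–151. Entering month 152 the balance is £652.57; 3% of the post-interest balance is now below £20.00, so the flat £20.00 minimum applies from here.
From month 152 a fixed £20.00 at rate r clears £652.57 in 44 more payments. Total: 151 + 44 = 195 months.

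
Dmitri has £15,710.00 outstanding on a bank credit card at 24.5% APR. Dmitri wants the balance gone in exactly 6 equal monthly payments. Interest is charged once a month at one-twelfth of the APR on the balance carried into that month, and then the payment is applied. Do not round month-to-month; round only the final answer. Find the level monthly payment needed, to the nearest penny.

Monthly rate r = 24.5%/12 = 2.04167% = 0.0204167.
Level-payment amortization: P = B₀·r / (1 − (1+r)^(−n)) = 15710.00·0.0204167 / (1 − 1.02042^(−6)).
Denominator 1 − (1+r)^(−6) = 0.11420191.
P = 320.746 / 0.11420191 ≈ 2808.59.

£2,808.59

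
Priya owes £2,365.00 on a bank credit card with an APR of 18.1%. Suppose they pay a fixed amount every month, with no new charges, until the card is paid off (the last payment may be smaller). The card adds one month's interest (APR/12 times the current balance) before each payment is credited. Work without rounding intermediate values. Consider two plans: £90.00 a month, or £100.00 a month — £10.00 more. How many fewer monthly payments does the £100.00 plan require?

4 fewer payments

Monthly rate r = 18.1%/12 = 1.50833% = 0.0150833.
At £90.00/mo: n = ⌈−ln(1 − rB₀/P)/ln(1+r)⌉ = 34 payments (last £64.69); total interest = total paid − £2,365.00 = £669.69.
At £100.00/mo: 30 payments (last £47.12); total interest £582.12.
Payments saved = 34 − 30 = 4.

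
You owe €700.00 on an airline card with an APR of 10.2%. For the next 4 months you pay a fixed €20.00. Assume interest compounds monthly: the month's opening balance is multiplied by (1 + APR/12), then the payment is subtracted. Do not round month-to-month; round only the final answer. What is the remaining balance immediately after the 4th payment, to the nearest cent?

€643.08

Monthly rate r = 10.2%/12 = 0.85% = 0.0085.
Each month: B ← B·(1+r) − €20.00.
Month 1: interest €5.95; balance after payment €685.95.
Month 2: interest €5.83; balance after payment €671.78.
Month 3: interest €5.71; balance after payment €657.49.
Month 4: interest €5.59; balance after payment €643.08.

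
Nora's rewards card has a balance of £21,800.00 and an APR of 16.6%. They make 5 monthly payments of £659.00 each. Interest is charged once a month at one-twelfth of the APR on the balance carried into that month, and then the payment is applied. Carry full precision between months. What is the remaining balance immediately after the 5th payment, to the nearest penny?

Monthly rate r = 16.6%/12 = 1.38333% = 0.0138333.
Each month: B ← B·(1+r) − £659.00.
Month 1: interest £301.57; balance after payment £21,442.57.
Month 2: interest £296.62; balance after payment £21,080.19.
Month 3: interest £291.61; balance after payment £20,712.80.
Month 4: interest £286.53; balance after payment £20,340.33.
Month 5: interest £281.37; balance after payment £19,962.70.

£19,962.70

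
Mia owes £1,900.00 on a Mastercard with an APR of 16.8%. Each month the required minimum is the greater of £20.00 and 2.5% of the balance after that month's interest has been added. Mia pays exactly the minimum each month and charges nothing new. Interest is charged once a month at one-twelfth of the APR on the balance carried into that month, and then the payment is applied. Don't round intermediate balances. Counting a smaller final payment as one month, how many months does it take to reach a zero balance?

135 months

Monthly rate r = 16.8%/12 = 1.4% = 0.014.
While 2.5% of the post-interest balance exceeds £20.00, each month B ← (B·(1+r))·(1 − 0.025), i.e. B shrinks by the factor (1+r)·0.975 = 0.98865.
This holds for months 1–77. Entering month 78 the balance is £788.92; 2.5% of the post-interest balance is now below £20.00, so the flat £20.00 minimum applies from here.
From month 78 a fixed £20.00 at rate r clears £788.92 in 58 more payments. Total: 77 + 58 = 135 months.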